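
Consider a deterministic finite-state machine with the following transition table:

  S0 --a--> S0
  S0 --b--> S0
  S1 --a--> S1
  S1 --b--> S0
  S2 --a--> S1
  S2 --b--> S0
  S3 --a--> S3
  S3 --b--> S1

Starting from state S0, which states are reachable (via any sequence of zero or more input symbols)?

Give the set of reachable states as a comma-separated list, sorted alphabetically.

BFS from S0:
  visit S0: S0--a-->S0 (seen), S0--b-->S0 (seen)

Answer: S0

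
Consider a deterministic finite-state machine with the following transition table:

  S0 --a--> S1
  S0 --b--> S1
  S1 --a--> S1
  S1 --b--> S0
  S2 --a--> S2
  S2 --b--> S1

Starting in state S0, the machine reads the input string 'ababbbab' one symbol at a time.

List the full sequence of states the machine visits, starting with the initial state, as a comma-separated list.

Start: S0
  read 'a': S0 --a--> S1
  read 'b': S1 --b--> S0
  read 'a': S0 --a--> S1
  read 'b': S1 --b--> S0
  read 'b': S0 --b--> S1
  read 'b': S1 --b--> S0
  read 'a': S0 --a--> S1
  read 'b': S1 --b--> S0

Answer: S0, S1, S0, S1, S0, S1, S0, S1, S0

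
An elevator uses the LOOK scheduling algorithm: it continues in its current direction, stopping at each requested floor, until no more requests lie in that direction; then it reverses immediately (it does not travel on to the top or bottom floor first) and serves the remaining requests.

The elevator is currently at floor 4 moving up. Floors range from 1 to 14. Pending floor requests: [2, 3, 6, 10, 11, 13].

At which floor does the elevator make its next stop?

Current floor: 4, direction: up
Requests above: [6, 10, 11, 13]
Requests below: [2, 3]
Moving up and requests lie above → nearest above is min([6, 10, 11, 13]) = 6

Answer: 6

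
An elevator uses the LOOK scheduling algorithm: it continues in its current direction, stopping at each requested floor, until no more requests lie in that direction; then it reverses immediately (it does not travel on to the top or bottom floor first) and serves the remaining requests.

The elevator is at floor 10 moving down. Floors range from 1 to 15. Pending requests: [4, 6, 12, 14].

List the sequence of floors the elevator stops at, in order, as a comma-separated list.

Answer: 6, 4, 12, 14

Derivation:
Current: 10, moving DOWN
Serve below first (descending): [6, 4]
Then reverse, serve above (ascending): [12, 14]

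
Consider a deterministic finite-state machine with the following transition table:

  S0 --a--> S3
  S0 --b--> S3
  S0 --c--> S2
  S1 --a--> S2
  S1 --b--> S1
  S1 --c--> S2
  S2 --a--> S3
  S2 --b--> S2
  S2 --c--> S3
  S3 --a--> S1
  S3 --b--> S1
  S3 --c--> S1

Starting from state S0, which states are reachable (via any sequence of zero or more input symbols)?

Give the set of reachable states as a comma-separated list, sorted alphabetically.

BFS from S0:
  visit S0: S0--a-->S3 (new), S0--b-->S3 (seen), S0--c-->S2 (new)
  visit S3: S3--a-->S1 (new), S3--b-->S1 (seen), S3--c-->S1 (seen)
  visit S2: S2--a-->S3 (seen), S2--b-->S2 (seen), S2--c-->S3 (seen)
  visit S1: S1--a-->S2 (seen), S1--b-->S1 (seen), S1--c-->S2 (seen)

Answer: S0, S1, S2, S3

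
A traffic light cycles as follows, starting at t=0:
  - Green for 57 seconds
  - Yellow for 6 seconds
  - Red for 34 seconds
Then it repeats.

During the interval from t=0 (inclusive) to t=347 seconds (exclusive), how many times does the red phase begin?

Answer: 3

Derivation:
Cycle = 57+6+34 = 97s
red phase starts at t = k*97 + 63 for k=0,1,2,...
Need k*97+63 < 347 → k < 2.928
k ∈ {0, ..., 2} → 3 starts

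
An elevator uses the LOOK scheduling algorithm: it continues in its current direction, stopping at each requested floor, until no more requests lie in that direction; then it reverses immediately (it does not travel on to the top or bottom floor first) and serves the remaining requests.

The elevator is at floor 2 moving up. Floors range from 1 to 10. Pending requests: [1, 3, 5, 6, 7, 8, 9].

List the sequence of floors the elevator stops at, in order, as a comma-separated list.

Answer: 3, 5, 6, 7, 8, 9, 1

Derivation:
Current: 2, moving UP
Serve above first (ascending): [3, 5, 6, 7, 8, 9]
Then reverse, serve below (descending): [1]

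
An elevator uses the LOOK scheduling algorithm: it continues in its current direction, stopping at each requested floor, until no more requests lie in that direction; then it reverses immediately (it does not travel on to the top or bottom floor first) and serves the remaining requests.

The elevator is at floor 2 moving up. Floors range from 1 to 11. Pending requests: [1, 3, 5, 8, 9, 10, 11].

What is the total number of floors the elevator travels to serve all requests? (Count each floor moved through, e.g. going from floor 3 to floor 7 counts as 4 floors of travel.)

Answer: 19

Derivation:
Start at floor 2 moving up, LOOK stop order: [3, 5, 8, 9, 10, 11, 1]
  2 → 3: |3-2| = 1, total = 1
  3 → 5: |5-3| = 2, total = 3
  5 → 8: |8-5| = 3, total = 6
  8 → 9: |9-8| = 1, total = 7
  9 → 10: |10-9| = 1, total = 8
  10 → 11: |11-10| = 1, total = 9
  11 → 1: |1-11| = 10, total = 19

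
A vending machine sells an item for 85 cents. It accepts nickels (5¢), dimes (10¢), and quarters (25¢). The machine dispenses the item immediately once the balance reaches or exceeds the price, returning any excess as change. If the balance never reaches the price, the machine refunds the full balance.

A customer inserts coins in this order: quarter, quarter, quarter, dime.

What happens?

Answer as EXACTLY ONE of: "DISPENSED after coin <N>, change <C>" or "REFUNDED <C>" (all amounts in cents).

Price: 85¢
Coin 1 (quarter, 25¢): balance = 25¢
Coin 2 (quarter, 25¢): balance = 50¢
Coin 3 (quarter, 25¢): balance = 75¢
Coin 4 (dime, 10¢): balance = 85¢
  → balance >= price → DISPENSE, change = 85 - 85 = 0¢

Answer: DISPENSED after coin 4, change 0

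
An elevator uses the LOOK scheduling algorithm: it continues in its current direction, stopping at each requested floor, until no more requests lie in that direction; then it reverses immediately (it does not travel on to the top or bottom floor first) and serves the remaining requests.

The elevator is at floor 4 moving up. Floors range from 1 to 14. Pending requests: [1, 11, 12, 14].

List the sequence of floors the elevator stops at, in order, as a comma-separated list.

Answer: 11, 12, 14, 1

Derivation:
Current: 4, moving UP
Serve above first (ascending): [11, 12, 14]
Then reverse, serve below (descending): [1]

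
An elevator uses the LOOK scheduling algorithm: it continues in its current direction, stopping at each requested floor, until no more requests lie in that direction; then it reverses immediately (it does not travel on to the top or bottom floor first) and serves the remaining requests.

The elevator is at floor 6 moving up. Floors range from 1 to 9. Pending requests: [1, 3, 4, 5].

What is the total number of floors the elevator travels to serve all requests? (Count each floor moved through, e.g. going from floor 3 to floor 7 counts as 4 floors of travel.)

Start at floor 6 moving up, LOOK stop order: [5, 4, 3, 1]
  6 → 5: |5-6| = 1, total = 1
  5 → 4: |4-5| = 1, total = 2
  4 → 3: |3-4| = 1, total = 3
  3 → 1: |1-3| = 2, total = 5

Answer: 5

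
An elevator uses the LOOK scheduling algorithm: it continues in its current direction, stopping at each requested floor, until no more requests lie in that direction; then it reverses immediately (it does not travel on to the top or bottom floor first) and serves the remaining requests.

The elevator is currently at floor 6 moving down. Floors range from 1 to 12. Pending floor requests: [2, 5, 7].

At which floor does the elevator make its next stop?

Answer: 5

Derivation:
Current floor: 6, direction: down
Requests above: [7]
Requests below: [2, 5]
Moving down and requests lie below → nearest below is max([2, 5]) = 5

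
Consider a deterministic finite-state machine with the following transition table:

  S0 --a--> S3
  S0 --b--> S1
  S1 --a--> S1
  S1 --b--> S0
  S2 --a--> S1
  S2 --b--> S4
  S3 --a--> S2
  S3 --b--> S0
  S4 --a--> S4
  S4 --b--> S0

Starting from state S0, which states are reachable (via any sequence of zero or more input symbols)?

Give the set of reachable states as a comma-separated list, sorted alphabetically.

Answer: S0, S1, S2, S3, S4

Derivation:
BFS from S0:
  visit S0: S0--a-->S3 (new), S0--b-->S1 (new)
  visit S3: S3--a-->S2 (new), S3--b-->S0 (seen)
  visit S1: S1--a-->S1 (seen), S1--b-->S0 (seen)
  visit S2: S2--a-->S1 (seen), S2--b-->S4 (new)
  visit S4: S4--a-->S4 (seen), S4--b-->S0 (seen)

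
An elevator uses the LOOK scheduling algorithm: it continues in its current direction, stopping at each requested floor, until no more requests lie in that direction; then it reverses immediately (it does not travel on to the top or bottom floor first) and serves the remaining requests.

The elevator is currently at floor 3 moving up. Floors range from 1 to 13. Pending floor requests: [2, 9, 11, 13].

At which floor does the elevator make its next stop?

Current floor: 3, direction: up
Requests above: [9, 11, 13]
Requests below: [2]
Moving up and requests lie above → nearest above is min([9, 11, 13]) = 9

Answer: 9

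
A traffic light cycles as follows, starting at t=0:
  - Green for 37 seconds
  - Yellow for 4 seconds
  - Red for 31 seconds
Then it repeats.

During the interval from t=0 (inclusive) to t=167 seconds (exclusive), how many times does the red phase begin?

Answer: 2

Derivation:
Cycle = 37+4+31 = 72s
red phase starts at t = k*72 + 41 for k=0,1,2,...
Need k*72+41 < 167 → k < 1.750
k ∈ {0, ..., 1} → 2 starts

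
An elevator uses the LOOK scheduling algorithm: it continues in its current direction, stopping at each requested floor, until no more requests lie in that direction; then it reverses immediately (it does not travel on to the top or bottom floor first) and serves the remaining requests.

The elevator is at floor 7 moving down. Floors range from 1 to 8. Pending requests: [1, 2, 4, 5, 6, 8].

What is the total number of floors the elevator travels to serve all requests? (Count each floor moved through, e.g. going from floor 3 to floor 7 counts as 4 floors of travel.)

Answer: 13

Derivation:
Start at floor 7 moving down, LOOK stop order: [6, 5, 4, 2, 1, 8]
  7 → 6: |6-7| = 1, total = 1
  6 → 5: |5-6| = 1, total = 2
  5 → 4: |4-5| = 1, total = 3
  4 → 2: |2-4| = 2, total = 5
  2 → 1: |1-2| = 1, total = 6
  1 → 8: |8-1| = 7, total = 13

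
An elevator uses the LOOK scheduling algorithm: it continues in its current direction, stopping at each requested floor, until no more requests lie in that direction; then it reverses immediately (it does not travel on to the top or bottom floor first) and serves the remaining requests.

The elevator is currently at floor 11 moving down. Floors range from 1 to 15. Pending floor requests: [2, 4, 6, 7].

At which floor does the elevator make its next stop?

Answer: 7

Derivation:
Current floor: 11, direction: down
Requests above: []
Requests below: [2, 4, 6, 7]
Moving down and requests lie below → nearest below is max([2, 4, 6, 7]) = 7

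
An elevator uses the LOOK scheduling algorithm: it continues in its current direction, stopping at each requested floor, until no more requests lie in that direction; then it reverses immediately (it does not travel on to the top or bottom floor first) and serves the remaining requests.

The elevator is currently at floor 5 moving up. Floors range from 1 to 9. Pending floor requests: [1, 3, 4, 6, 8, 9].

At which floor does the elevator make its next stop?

Answer: 6

Derivation:
Current floor: 5, direction: up
Requests above: [6, 8, 9]
Requests below: [1, 3, 4]
Moving up and requests lie above → nearest above is min([6, 8, 9]) = 6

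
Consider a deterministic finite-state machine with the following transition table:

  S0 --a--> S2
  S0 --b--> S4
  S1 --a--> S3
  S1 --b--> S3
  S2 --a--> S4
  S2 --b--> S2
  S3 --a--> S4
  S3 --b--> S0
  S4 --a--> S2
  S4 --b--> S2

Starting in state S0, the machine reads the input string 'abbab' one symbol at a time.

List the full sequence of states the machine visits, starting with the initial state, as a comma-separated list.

Answer: S0, S2, S2, S2, S4, S2

Derivation:
Start: S0
  read 'a': S0 --a--> S2
  read 'b': S2 --b--> S2
  read 'b': S2 --b--> S2
  read 'a': S2 --a--> S4
  read 'b': S4 --b--> S2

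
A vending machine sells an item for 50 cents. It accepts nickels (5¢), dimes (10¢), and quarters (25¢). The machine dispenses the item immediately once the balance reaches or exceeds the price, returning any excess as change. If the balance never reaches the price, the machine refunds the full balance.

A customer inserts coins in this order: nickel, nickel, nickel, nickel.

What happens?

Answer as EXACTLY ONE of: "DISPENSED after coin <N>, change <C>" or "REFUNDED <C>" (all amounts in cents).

Answer: REFUNDED 20

Derivation:
Price: 50¢
Coin 1 (nickel, 5¢): balance = 5¢
Coin 2 (nickel, 5¢): balance = 10¢
Coin 3 (nickel, 5¢): balance = 15¢
Coin 4 (nickel, 5¢): balance = 20¢
All coins inserted, balance 20¢ < price 50¢ → REFUND 20¢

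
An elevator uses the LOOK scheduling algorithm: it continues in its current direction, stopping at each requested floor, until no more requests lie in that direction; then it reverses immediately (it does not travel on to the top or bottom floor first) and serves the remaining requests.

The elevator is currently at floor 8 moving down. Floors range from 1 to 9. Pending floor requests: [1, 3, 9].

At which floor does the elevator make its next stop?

Current floor: 8, direction: down
Requests above: [9]
Requests below: [1, 3]
Moving down and requests lie below → nearest below is max([1, 3]) = 3

Answer: 3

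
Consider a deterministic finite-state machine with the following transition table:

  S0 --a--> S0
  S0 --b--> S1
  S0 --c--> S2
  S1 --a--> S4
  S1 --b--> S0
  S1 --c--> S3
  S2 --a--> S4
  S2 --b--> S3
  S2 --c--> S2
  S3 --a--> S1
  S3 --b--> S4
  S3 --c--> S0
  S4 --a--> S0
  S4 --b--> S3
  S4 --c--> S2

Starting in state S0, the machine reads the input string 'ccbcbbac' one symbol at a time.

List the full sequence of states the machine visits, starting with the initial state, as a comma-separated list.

Start: S0
  read 'c': S0 --c--> S2
  read 'c': S2 --c--> S2
  read 'b': S2 --b--> S3
  read 'c': S3 --c--> S0
  read 'b': S0 --b--> S1
  read 'b': S1 --b--> S0
  read 'a': S0 --a--> S0
  read 'c': S0 --c--> S2

Answer: S0, S2, S2, S3, S0, S1, S0, S0, S2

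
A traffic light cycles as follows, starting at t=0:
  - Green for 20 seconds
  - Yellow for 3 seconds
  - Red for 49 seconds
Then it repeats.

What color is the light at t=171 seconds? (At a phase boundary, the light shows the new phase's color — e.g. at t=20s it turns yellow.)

Cycle length = 20 + 3 + 49 = 72s
t = 171, phase_t = 171 mod 72 = 27
27 >= 23 → RED

Answer: red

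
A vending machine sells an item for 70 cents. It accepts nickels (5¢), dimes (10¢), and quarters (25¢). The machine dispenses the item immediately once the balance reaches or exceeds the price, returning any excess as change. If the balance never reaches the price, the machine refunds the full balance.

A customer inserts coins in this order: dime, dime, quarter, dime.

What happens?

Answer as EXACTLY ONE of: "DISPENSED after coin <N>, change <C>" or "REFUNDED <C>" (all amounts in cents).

Answer: REFUNDED 55

Derivation:
Price: 70¢
Coin 1 (dime, 10¢): balance = 10¢
Coin 2 (dime, 10¢): balance = 20¢
Coin 3 (quarter, 25¢): balance = 45¢
Coin 4 (dime, 10¢): balance = 55¢
All coins inserted, balance 55¢ < price 70¢ → REFUND 55¢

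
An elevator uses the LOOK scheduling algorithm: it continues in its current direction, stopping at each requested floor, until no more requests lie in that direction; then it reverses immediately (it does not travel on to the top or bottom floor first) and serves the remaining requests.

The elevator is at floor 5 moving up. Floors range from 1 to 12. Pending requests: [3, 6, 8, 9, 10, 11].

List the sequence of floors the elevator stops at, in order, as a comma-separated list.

Answer: 6, 8, 9, 10, 11, 3

Derivation:
Current: 5, moving UP
Serve above first (ascending): [6, 8, 9, 10, 11]
Then reverse, serve below (descending): [3]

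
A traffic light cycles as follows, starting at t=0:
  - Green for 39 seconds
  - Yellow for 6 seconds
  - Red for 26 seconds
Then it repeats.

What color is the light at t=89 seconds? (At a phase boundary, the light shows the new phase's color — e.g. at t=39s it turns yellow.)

Answer: green

Derivation:
Cycle length = 39 + 6 + 26 = 71s
t = 89, phase_t = 89 mod 71 = 18
18 < 39 (green end) → GREEN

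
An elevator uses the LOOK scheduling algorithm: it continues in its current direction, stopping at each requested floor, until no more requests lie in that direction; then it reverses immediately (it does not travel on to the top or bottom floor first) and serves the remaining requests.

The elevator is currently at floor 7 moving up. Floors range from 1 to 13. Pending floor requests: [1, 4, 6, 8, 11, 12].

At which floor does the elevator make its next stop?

Answer: 8

Derivation:
Current floor: 7, direction: up
Requests above: [8, 11, 12]
Requests below: [1, 4, 6]
Moving up and requests lie above → nearest above is min([8, 11, 12]) = 8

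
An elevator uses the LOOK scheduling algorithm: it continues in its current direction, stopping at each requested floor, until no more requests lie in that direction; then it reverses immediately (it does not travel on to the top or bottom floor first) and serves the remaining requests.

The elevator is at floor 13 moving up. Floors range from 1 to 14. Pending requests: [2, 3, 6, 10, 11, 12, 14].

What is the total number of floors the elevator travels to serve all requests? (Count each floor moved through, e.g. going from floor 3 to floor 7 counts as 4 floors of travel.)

Answer: 13

Derivation:
Start at floor 13 moving up, LOOK stop order: [14, 12, 11, 10, 6, 3, 2]
  13 → 14: |14-13| = 1, total = 1
  14 → 12: |12-14| = 2, total = 3
  12 → 11: |11-12| = 1, total = 4
  11 → 10: |10-11| = 1, total = 5
  10 → 6: |6-10| = 4, total = 9
  6 → 3: |3-6| = 3, total = 12
  3 → 2: |2-3| = 1, total = 13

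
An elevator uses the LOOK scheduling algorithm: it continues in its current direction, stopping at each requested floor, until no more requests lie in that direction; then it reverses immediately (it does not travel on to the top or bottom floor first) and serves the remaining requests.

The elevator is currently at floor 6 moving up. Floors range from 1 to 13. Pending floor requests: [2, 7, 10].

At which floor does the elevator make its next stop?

Current floor: 6, direction: up
Requests above: [7, 10]
Requests below: [2]
Moving up and requests lie above → nearest above is min([7, 10]) = 7

Answer: 7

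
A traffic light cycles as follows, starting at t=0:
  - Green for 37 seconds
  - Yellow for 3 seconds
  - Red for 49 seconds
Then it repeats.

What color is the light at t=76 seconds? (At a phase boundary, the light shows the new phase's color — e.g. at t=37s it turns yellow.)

Answer: red

Derivation:
Cycle length = 37 + 3 + 49 = 89s
t = 76, phase_t = 76 mod 89 = 76
76 >= 40 → RED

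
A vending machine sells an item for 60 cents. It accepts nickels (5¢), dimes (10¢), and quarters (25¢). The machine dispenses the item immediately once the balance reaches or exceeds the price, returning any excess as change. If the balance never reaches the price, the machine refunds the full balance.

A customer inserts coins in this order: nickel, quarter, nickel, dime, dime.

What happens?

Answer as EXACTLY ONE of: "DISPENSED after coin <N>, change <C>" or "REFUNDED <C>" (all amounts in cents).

Answer: REFUNDED 55

Derivation:
Price: 60¢
Coin 1 (nickel, 5¢): balance = 5¢
Coin 2 (quarter, 25¢): balance = 30¢
Coin 3 (nickel, 5¢): balance = 35¢
Coin 4 (dime, 10¢): balance = 45¢
Coin 5 (dime, 10¢): balance = 55¢
All coins inserted, balance 55¢ < price 60¢ → REFUND 55¢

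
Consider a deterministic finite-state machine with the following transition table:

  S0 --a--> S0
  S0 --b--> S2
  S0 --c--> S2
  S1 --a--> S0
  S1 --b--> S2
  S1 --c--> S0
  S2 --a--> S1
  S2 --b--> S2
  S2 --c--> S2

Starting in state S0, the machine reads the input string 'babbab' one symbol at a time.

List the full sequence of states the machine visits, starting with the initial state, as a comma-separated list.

Answer: S0, S2, S1, S2, S2, S1, S2

Derivation:
Start: S0
  read 'b': S0 --b--> S2
  read 'a': S2 --a--> S1
  read 'b': S1 --b--> S2
  read 'b': S2 --b--> S2
  read 'a': S2 --a--> S1
  read 'b': S1 --b--> S2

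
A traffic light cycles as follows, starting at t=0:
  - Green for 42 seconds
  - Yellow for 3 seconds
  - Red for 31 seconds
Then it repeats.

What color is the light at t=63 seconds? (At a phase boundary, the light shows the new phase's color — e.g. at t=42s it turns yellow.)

Answer: red

Derivation:
Cycle length = 42 + 3 + 31 = 76s
t = 63, phase_t = 63 mod 76 = 63
63 >= 45 → RED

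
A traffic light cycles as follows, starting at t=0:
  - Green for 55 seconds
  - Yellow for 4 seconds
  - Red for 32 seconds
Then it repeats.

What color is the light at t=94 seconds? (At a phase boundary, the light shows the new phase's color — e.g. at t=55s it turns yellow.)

Cycle length = 55 + 4 + 32 = 91s
t = 94, phase_t = 94 mod 91 = 3
3 < 55 (green end) → GREEN

Answer: green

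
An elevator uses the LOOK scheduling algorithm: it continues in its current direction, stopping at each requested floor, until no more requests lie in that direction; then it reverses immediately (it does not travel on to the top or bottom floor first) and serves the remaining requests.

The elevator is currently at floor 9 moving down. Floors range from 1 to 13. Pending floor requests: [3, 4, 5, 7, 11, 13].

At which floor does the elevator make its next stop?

Answer: 7

Derivation:
Current floor: 9, direction: down
Requests above: [11, 13]
Requests below: [3, 4, 5, 7]
Moving down and requests lie below → nearest below is max([3, 4, 5, 7]) = 7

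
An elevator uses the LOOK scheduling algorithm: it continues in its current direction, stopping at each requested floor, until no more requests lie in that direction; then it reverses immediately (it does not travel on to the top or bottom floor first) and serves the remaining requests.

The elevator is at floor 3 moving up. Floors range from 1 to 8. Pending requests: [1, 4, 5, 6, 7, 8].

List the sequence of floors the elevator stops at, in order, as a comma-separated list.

Answer: 4, 5, 6, 7, 8, 1

Derivation:
Current: 3, moving UP
Serve above first (ascending): [4, 5, 6, 7, 8]
Then reverse, serve below (descending): [1]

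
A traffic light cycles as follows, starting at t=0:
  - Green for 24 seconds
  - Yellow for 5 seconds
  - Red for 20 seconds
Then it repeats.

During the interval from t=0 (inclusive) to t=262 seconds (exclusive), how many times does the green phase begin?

Answer: 6

Derivation:
Cycle = 24+5+20 = 49s
green phase starts at t = k*49 + 0 for k=0,1,2,...
Need k*49+0 < 262 → k < 5.347
k ∈ {0, ..., 5} → 6 starts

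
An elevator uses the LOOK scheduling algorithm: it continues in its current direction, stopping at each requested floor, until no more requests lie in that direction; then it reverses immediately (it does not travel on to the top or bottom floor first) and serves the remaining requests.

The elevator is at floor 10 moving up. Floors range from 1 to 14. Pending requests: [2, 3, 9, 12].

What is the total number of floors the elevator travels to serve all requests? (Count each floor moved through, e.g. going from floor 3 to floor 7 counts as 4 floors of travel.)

Answer: 12

Derivation:
Start at floor 10 moving up, LOOK stop order: [12, 9, 3, 2]
  10 → 12: |12-10| = 2, total = 2
  12 → 9: |9-12| = 3, total = 5
  9 → 3: |3-9| = 6, total = 11
  3 → 2: |2-3| = 1, total = 12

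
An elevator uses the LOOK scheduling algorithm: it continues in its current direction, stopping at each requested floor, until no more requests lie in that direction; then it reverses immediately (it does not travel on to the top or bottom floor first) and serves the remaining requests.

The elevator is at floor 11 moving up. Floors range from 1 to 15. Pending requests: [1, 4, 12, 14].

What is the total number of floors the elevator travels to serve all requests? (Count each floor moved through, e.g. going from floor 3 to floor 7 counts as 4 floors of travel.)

Start at floor 11 moving up, LOOK stop order: [12, 14, 4, 1]
  11 → 12: |12-11| = 1, total = 1
  12 → 14: |14-12| = 2, total = 3
  14 → 4: |4-14| = 10, total = 13
  4 → 1: |1-4| = 3, total = 16

Answer: 16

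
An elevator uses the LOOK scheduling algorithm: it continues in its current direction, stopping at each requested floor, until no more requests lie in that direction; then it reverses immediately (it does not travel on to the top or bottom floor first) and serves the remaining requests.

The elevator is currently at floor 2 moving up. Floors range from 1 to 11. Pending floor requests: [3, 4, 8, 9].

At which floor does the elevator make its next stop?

Answer: 3

Derivation:
Current floor: 2, direction: up
Requests above: [3, 4, 8, 9]
Requests below: []
Moving up and requests lie above → nearest above is min([3, 4, 8, 9]) = 3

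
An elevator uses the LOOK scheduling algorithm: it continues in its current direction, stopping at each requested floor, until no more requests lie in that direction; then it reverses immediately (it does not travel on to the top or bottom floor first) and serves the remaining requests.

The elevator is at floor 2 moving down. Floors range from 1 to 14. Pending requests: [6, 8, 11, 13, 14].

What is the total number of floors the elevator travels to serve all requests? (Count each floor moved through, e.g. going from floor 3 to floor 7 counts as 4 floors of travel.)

Start at floor 2 moving down, LOOK stop order: [6, 8, 11, 13, 14]
  2 → 6: |6-2| = 4, total = 4
  6 → 8: |8-6| = 2, total = 6
  8 → 11: |11-8| = 3, total = 9
  11 → 13: |13-11| = 2, total = 11
  13 → 14: |14-13| = 1, total = 12

Answer: 12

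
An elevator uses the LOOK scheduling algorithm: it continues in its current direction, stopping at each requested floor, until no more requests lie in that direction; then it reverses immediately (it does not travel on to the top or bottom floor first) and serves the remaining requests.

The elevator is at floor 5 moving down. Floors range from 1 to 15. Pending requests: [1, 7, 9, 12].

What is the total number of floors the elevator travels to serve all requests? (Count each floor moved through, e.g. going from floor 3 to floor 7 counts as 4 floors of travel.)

Answer: 15

Derivation:
Start at floor 5 moving down, LOOK stop order: [1, 7, 9, 12]
  5 → 1: |1-5| = 4, total = 4
  1 → 7: |7-1| = 6, total = 10
  7 → 9: |9-7| = 2, total = 12
  9 → 12: |12-9| = 3, total = 15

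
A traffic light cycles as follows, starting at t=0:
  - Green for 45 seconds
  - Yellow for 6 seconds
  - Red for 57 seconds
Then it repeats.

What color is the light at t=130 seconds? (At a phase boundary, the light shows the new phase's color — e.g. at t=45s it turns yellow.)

Answer: green

Derivation:
Cycle length = 45 + 6 + 57 = 108s
t = 130, phase_t = 130 mod 108 = 22
22 < 45 (green end) → GREEN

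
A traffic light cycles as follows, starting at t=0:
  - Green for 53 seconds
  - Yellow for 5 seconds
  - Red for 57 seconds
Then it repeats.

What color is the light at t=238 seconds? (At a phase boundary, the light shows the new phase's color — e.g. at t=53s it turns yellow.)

Answer: green

Derivation:
Cycle length = 53 + 5 + 57 = 115s
t = 238, phase_t = 238 mod 115 = 8
8 < 53 (green end) → GREEN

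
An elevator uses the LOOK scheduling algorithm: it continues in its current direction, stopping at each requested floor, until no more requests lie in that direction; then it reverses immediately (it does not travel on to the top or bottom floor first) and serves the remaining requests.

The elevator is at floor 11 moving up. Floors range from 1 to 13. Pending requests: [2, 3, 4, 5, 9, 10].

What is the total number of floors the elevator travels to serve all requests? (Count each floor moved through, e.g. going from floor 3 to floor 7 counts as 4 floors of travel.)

Answer: 9

Derivation:
Start at floor 11 moving up, LOOK stop order: [10, 9, 5, 4, 3, 2]
  11 → 10: |10-11| = 1, total = 1
  10 → 9: |9-10| = 1, total = 2
  9 → 5: |5-9| = 4, total = 6
  5 → 4: |4-5| = 1, total = 7
  4 → 3: |3-4| = 1, total = 8
  3 → 2: |2-3| = 1, total = 9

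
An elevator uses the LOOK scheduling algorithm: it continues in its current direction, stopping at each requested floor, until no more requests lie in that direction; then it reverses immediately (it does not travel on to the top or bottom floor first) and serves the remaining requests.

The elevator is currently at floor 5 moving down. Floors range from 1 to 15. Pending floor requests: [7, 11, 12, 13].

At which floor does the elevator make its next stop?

Current floor: 5, direction: down
Requests above: [7, 11, 12, 13]
Requests below: []
Moving down but no requests below → reverse; nearest above is min([7, 11, 12, 13]) = 7

Answer: 7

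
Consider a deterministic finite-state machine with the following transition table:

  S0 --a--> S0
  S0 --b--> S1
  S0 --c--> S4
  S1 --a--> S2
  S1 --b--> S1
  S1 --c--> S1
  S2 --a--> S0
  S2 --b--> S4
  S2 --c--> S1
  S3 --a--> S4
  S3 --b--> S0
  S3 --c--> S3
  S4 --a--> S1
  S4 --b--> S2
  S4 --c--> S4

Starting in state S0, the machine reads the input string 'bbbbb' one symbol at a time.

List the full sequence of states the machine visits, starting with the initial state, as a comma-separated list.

Answer: S0, S1, S1, S1, S1, S1

Derivation:
Start: S0
  read 'b': S0 --b--> S1
  read 'b': S1 --b--> S1
  read 'b': S1 --b--> S1
  read 'b': S1 --b--> S1
  read 'b': S1 --b--> S1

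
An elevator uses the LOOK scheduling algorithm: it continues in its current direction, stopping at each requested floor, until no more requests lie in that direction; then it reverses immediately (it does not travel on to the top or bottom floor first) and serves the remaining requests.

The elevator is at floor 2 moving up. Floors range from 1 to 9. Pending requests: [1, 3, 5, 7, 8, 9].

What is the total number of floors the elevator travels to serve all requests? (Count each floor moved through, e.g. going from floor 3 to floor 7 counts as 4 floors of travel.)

Answer: 15

Derivation:
Start at floor 2 moving up, LOOK stop order: [3, 5, 7, 8, 9, 1]
  2 → 3: |3-2| = 1, total = 1
  3 → 5: |5-3| = 2, total = 3
  5 → 7: |7-5| = 2, total = 5
  7 → 8: |8-7| = 1, total = 6
  8 → 9: |9-8| = 1, total = 7
  9 → 1: |1-9| = 8, total = 15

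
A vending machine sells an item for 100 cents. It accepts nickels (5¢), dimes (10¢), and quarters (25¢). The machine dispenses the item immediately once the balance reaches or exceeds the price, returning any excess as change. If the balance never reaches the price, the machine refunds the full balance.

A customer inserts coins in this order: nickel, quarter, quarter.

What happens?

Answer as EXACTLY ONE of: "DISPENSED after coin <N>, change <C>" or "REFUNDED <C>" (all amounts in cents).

Answer: REFUNDED 55

Derivation:
Price: 100¢
Coin 1 (nickel, 5¢): balance = 5¢
Coin 2 (quarter, 25¢): balance = 30¢
Coin 3 (quarter, 25¢): balance = 55¢
All coins inserted, balance 55¢ < price 100¢ → REFUND 55¢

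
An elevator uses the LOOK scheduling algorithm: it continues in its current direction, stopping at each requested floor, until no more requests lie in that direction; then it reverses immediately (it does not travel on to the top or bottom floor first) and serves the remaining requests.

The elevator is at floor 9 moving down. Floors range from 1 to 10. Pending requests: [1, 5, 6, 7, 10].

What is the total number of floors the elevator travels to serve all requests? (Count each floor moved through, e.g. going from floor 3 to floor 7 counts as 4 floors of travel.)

Answer: 17

Derivation:
Start at floor 9 moving down, LOOK stop order: [7, 6, 5, 1, 10]
  9 → 7: |7-9| = 2, total = 2
  7 → 6: |6-7| = 1, total = 3
  6 → 5: |5-6| = 1, total = 4
  5 → 1: |1-5| = 4, total = 8
  1 → 10: |10-1| = 9, total = 17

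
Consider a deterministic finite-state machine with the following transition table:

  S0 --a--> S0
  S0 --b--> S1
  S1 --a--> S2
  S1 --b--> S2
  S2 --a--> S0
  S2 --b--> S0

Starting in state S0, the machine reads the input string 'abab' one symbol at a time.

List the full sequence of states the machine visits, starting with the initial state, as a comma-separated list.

Start: S0
  read 'a': S0 --a--> S0
  read 'b': S0 --b--> S1
  read 'a': S1 --a--> S2
  read 'b': S2 --b--> S0

Answer: S0, S0, S1, S2, S0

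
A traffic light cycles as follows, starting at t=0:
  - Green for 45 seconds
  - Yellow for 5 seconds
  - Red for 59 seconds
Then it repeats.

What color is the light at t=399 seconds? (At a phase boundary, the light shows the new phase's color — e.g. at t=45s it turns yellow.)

Answer: red

Derivation:
Cycle length = 45 + 5 + 59 = 109s
t = 399, phase_t = 399 mod 109 = 72
72 >= 50 → RED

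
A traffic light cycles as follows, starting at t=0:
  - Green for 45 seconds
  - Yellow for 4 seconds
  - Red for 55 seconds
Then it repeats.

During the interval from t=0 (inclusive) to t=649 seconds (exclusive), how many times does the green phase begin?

Answer: 7

Derivation:
Cycle = 45+4+55 = 104s
green phase starts at t = k*104 + 0 for k=0,1,2,...
Need k*104+0 < 649 → k < 6.240
k ∈ {0, ..., 6} → 7 starts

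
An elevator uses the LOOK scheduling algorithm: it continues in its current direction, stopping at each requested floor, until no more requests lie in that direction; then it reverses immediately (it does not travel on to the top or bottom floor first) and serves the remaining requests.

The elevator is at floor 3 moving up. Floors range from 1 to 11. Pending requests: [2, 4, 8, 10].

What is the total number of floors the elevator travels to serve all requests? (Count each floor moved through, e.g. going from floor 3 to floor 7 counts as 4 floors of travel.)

Answer: 15

Derivation:
Start at floor 3 moving up, LOOK stop order: [4, 8, 10, 2]
  3 → 4: |4-3| = 1, total = 1
  4 → 8: |8-4| = 4, total = 5
  8 → 10: |10-8| = 2, total = 7
  10 → 2: |2-10| = 8, total = 15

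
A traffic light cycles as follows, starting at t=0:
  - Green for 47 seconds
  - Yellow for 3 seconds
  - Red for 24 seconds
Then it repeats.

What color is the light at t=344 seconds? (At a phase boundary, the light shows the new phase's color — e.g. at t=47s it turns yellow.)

Answer: yellow

Derivation:
Cycle length = 47 + 3 + 24 = 74s
t = 344, phase_t = 344 mod 74 = 48
47 <= 48 < 50 (yellow end) → YELLOW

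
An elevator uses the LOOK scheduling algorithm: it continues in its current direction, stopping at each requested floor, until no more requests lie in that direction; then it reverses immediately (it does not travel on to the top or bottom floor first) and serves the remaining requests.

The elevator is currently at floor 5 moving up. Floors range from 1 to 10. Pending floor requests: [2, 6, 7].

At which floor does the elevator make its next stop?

Answer: 6

Derivation:
Current floor: 5, direction: up
Requests above: [6, 7]
Requests below: [2]
Moving up and requests lie above → nearest above is min([6, 7]) = 6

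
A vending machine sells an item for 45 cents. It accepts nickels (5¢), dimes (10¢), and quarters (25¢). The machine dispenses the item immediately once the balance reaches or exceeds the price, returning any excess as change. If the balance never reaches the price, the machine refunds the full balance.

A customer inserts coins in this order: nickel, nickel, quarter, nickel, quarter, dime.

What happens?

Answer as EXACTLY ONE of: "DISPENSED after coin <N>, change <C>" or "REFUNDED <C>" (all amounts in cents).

Price: 45¢
Coin 1 (nickel, 5¢): balance = 5¢
Coin 2 (nickel, 5¢): balance = 10¢
Coin 3 (quarter, 25¢): balance = 35¢
Coin 4 (nickel, 5¢): balance = 40¢
Coin 5 (quarter, 25¢): balance = 65¢
  → balance >= price → DISPENSE, change = 65 - 45 = 20¢

Answer: DISPENSED after coin 5, change 20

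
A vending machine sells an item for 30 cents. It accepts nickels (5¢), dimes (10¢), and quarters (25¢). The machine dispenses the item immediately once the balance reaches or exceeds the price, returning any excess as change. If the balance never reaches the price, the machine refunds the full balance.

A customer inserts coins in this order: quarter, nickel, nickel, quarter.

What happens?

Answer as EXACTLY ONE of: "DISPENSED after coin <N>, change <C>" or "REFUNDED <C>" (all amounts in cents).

Price: 30¢
Coin 1 (quarter, 25¢): balance = 25¢
Coin 2 (nickel, 5¢): balance = 30¢
  → balance >= price → DISPENSE, change = 30 - 30 = 0¢

Answer: DISPENSED after coin 2, change 0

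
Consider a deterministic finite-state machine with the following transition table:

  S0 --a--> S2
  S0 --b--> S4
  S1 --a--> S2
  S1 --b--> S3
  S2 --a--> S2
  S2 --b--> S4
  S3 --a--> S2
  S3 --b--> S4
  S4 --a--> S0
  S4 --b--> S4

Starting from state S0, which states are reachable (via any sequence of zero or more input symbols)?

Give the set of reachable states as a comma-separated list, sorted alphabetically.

Answer: S0, S2, S4

Derivation:
BFS from S0:
  visit S0: S0--a-->S2 (new), S0--b-->S4 (new)
  visit S2: S2--a-->S2 (seen), S2--b-->S4 (seen)
  visit S4: S4--a-->S0 (seen), S4--b-->S4 (seen)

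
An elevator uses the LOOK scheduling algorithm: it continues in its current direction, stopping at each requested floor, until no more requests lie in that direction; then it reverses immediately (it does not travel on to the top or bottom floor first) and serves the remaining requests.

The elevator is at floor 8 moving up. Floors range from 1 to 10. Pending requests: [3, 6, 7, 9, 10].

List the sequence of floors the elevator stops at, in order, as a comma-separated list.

Current: 8, moving UP
Serve above first (ascending): [9, 10]
Then reverse, serve below (descending): [7, 6, 3]

Answer: 9, 10, 7, 6, 3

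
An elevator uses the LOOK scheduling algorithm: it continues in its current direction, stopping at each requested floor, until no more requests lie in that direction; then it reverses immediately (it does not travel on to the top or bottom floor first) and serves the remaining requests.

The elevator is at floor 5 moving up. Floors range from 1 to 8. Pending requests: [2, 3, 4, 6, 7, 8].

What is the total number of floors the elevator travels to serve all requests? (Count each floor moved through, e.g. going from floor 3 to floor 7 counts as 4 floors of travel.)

Start at floor 5 moving up, LOOK stop order: [6, 7, 8, 4, 3, 2]
  5 → 6: |6-5| = 1, total = 1
  6 → 7: |7-6| = 1, total = 2
  7 → 8: |8-7| = 1, total = 3
  8 → 4: |4-8| = 4, total = 7
  4 → 3: |3-4| = 1, total = 8
  3 → 2: |2-3| = 1, total = 9

Answer: 9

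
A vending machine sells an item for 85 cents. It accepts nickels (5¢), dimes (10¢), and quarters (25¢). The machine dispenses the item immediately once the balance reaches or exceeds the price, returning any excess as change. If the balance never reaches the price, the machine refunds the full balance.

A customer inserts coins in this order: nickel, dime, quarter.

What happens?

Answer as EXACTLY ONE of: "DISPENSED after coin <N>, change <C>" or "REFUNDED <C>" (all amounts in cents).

Answer: REFUNDED 40

Derivation:
Price: 85¢
Coin 1 (nickel, 5¢): balance = 5¢
Coin 2 (dime, 10¢): balance = 15¢
Coin 3 (quarter, 25¢): balance = 40¢
All coins inserted, balance 40¢ < price 85¢ → REFUND 40¢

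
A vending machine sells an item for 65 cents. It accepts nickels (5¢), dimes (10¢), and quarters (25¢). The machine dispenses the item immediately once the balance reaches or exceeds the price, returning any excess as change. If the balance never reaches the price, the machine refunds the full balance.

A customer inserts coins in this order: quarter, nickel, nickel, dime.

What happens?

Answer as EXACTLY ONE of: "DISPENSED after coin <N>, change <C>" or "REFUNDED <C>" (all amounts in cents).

Answer: REFUNDED 45

Derivation:
Price: 65¢
Coin 1 (quarter, 25¢): balance = 25¢
Coin 2 (nickel, 5¢): balance = 30¢
Coin 3 (nickel, 5¢): balance = 35¢
Coin 4 (dime, 10¢): balance = 45¢
All coins inserted, balance 45¢ < price 65¢ → REFUND 45¢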